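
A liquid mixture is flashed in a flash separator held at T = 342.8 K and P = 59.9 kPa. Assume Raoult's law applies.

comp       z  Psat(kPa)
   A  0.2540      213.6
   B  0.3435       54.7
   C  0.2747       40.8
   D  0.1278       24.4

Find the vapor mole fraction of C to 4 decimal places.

y_C = 0.2312

Raoult's law: Kᵢ = Pᵢˢᵃᵗ/P = Pᵢˢᵃᵗ/59.9.
  K_A = 213.6/59.9 = 3.565943, K_B = 54.7/59.9 = 0.913189, K_C = 40.8/59.9 = 0.681135, K_D = 24.4/59.9 = 0.407346
Material balance + equilibrium reduce to Σ zᵢ(Kᵢ−1)/(1+ψ(Kᵢ−1)) = 0.
g(0) = ΣzᵢKᵢ − 1 = 0.4586 and g(1) = 1 − Σzᵢ/Kᵢ = -0.1644, so a root lies in (0, 1).
Iterate (Newton) starting at ψ = 0.5:
  ψ = 0.5000: g = 0.04247, g' = -0.4539 → ψ = 0.5936
  ψ = 0.5936: g = 0.00199, g' = -0.4149 → ψ = 0.5984
Converged at ψ = 0.5984.
Compositions from xᵢ = zᵢ/(1+ψ(Kᵢ−1)), yᵢ = Kᵢxᵢ:
  A: x = 0.1002, y = 0.3572
  B: x = 0.3623, y = 0.3309
  C: x = 0.3395, y = 0.2312
  D: x = 0.1980, y = 0.0807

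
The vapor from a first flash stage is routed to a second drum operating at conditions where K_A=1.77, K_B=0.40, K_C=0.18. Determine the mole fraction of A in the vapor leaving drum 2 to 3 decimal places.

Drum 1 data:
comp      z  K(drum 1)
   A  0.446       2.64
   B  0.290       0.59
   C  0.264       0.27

Drum 1:
Newton–Raphson from ψ₁ = 0.5:
  ψ₁ = 0.500: g = -0.0512, g' = -0.788 → ψ₁ = 0.435
Converged at ψ₁ = 0.435.
Drum-1 compositions:
  A: x = 0.260, y = 0.687
  B: x = 0.353, y = 0.208
  C: x = 0.387, y = 0.104
Drum-2 feed = drum-1 vapor: z₂ = (0.6874, 0.2082, 0.1044).
Drum 2:
Let ψ₂ = V/F and solve Σ zᵢ(Kᵢ−1)/(1+ψ₂(Kᵢ−1)) = 0.
Feasibility: ΣzᵢKᵢ = 1.319, Σzᵢ/Kᵢ = 1.489 — both > 1, two phases present.
Iterate (Newton) starting at ψ₂ = 0.5:
  ψ₂ = 0.500: g = 0.0586, g' = -0.567 → ψ₂ = 0.603
  ψ₂ = 0.603: g = -0.0038, g' = -0.649 → ψ₂ = 0.597
Converged at ψ₂ = 0.597.
  A: x = 0.471, y = 0.833
  B: x = 0.325, y = 0.130
  C: x = 0.205, y = 0.037

y_A (drum 2) = 0.833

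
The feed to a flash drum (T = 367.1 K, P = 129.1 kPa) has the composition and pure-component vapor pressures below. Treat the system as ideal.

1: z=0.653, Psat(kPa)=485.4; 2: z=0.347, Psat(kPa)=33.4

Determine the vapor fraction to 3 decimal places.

ψ = 0.755

Raoult's law: Kᵢ = Pᵢˢᵃᵗ/P = Pᵢˢᵃᵗ/129.1.
  K_1 = 485.4/129.1 = 3.75988, K_2 = 33.4/129.1 = 0.25871
Material balance + equilibrium reduce to Σ zᵢ(Kᵢ−1)/(1+ψ(Kᵢ−1)) = 0.
Feasibility: ΣzᵢKᵢ = 2.545, Σzᵢ/Kᵢ = 1.515 — both > 1, two phases present.
Newton iteration, ψ⁰ = 0.5:
  ψ = 0.500: g = 0.3485, g' = -1.360 → ψ = 0.756
  ψ = 0.756: g = -0.0018, g' = -1.510 → ψ = 0.755
Converged at ψ = 0.755.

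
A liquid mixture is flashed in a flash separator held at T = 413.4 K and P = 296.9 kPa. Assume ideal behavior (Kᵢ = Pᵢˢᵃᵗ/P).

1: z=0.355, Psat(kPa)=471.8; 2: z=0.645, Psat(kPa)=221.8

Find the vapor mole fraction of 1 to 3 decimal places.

Raoult's law: Kᵢ = Pᵢˢᵃᵗ/P = Pᵢˢᵃᵗ/296.9.
  K_1 = 471.8/296.9 = 1.58909, K_2 = 221.8/296.9 = 0.74705
Material balance + equilibrium reduce to Σ zᵢ(Kᵢ−1)/(1+β(Kᵢ−1)) = 0.
Feasibility: ΣzᵢKᵢ = 1.046, Σzᵢ/Kᵢ = 1.087 — both > 1, two phases present.
Binary case is linear: z₁(K₁−1)(1+β(K₂−1)) + z₂(K₂−1)(1+β(K₁−1)) = 0
⇒ β = [z₁(K₁−1)+z₂(K₂−1)] / [−(K₁−1)(K₂−1)] = 0.0460/0.1490 = 0.309
Compositions from xᵢ = zᵢ/(1+β(Kᵢ−1)), yᵢ = Kᵢxᵢ:
  1: x = 0.300, y = 0.477
  2: x = 0.700, y = 0.523

y_1 = 0.477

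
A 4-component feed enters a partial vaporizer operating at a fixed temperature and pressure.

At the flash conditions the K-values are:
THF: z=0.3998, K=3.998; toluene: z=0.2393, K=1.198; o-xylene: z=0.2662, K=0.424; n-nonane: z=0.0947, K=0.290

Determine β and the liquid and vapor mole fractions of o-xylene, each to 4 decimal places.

Newton iteration, β⁰ = 0.5:
  β = 0.5000: g = 0.20315, g' = -0.8721 → β = 0.7329
  β = 0.7329: g = 0.01071, g' = -0.8307 → β = 0.7458
Converged at β = 0.7458.
Compositions from xᵢ = zᵢ/(1+β(Kᵢ−1)), yᵢ = Kᵢxᵢ:
  THF: x = 0.1236, y = 0.4940
  toluene: x = 0.2085, y = 0.2498
  o-xylene: x = 0.4667, y = 0.1979
  n-nonane: x = 0.2013, y = 0.0584

β = 0.7458, x_o-xylene = 0.4667, y_o-xylene = 0.1979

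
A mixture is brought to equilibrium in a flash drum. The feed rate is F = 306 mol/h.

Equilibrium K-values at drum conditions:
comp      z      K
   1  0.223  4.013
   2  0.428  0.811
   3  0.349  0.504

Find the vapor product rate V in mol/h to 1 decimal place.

Rachford–Rice: g(V/F) = Σ zᵢ(Kᵢ−1)/(1+V/F(Kᵢ−1)) = 0.
Check two-phase: ΣzᵢKᵢ = 1.418 > 1 and Σzᵢ/Kᵢ = 1.276 > 1, so g(0) = 0.418 > 0 and g(1) = -0.276 < 0.
Newton–Raphson from V/F = 0.6:
  V/F = 0.600: g = -0.0984, g' = -0.450 → V/F = 0.381
  V/F = 0.381: g = 0.0119, g' = -0.587 → V/F = 0.402
Converged at V/F = 0.402.
Then V = V/F·F = 0.4022·306 = 123.1 mol/h and L = F − V = 182.9 mol/h.

V = 123.1 mol/h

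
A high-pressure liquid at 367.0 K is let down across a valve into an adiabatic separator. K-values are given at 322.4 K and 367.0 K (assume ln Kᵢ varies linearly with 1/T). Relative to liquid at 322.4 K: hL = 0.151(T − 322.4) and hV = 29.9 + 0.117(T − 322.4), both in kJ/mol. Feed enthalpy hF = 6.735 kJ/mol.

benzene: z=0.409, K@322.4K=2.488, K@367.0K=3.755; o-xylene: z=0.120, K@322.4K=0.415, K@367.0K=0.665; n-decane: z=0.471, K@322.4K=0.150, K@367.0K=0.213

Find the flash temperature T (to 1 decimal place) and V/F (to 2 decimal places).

Adiabatic flash: solve Rachford–Rice at each trial T, then check hF = ψ·hV(T) + (1−ψ)·hL(T).
  T = 322.4 K: K = (2.488, 0.415, 0.150), RR gives ψ = 0.116, H_out = 3.457 kJ/mol
  T = 367.0 K: K = (3.755, 0.665, 0.213), RR gives ψ = 0.362, H_out = 17.011 kJ/mol
  T = 344.7 K: K = (3.098, 0.533, 0.181), RR gives ψ = 0.261, H_out = 10.970 kJ/mol
  T = 333.5 K: K = (2.785, 0.472, 0.165), RR gives ψ = 0.196, H_out = 7.463 kJ/mol
  T = 327.9 K: K = (2.633, 0.443, 0.157), RR gives ψ = 0.158, H_out = 5.523 kJ/mol
  T = 330.7 K: K = (2.709, 0.457, 0.161), RR gives ψ = 0.178, H_out = 6.512 kJ/mol
  T = 332.1 K: K = (2.747, 0.465, 0.163), RR gives ψ = 0.187, H_out = 6.992 kJ/mol
  T = 331.4 K: K = (2.728, 0.461, 0.162), RR gives ψ = 0.182, H_out = 6.753 kJ/mol
Linear interpolation between T = 330.7 (H_out = 6.512) and T = 331.4 (H_out = 6.753) on hF = 6.735 gives T ≈ 331.3 K, at which ψ = 0.18.

T = 331.3 K, V/F = 0.18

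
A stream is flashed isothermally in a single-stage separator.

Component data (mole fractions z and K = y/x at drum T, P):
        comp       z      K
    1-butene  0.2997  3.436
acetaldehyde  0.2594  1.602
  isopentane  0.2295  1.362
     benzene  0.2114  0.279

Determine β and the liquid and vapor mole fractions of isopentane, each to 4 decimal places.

β = 0.8610, x_isopentane = 0.1750, y_isopentane = 0.2383

Iterate (Newton) starting at β = 0.5:
  β = 0.5000: g = 0.28119, g' = -0.7073 → β = 0.8975
  β = 0.8975: g = -0.03873, g' = -1.1145 → β = 0.8628
  β = 0.8628: g = -0.00184, g' = -1.0124 → β = 0.8610
Converged at β = 0.8610.
Compositions from xᵢ = zᵢ/(1+β(Kᵢ−1)), yᵢ = Kᵢxᵢ:
  1-butene: x = 0.0968, y = 0.3325
  acetaldehyde: x = 0.1708, y = 0.2737
  isopentane: x = 0.1750, y = 0.2383
  benzene: x = 0.5574, y = 0.1555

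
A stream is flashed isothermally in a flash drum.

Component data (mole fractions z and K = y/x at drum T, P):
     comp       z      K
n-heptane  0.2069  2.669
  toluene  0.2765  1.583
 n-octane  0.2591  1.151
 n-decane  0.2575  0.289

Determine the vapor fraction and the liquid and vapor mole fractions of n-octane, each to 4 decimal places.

ψ = 0.6142, x_n-octane = 0.2371, y_n-octane = 0.2729

Newton iteration, ψ⁰ = 0.31:
  ψ = 0.3100: g = 0.16663, g' = -0.5373 → ψ = 0.6201
  ψ = 0.6201: g = -0.00360, g' = -0.6112 → ψ = 0.6142
Converged at ψ = 0.6142.
Compositions from xᵢ = zᵢ/(1+ψ(Kᵢ−1)), yᵢ = Kᵢxᵢ:
  n-heptane: x = 0.1022, y = 0.2727
  toluene: x = 0.2036, y = 0.3223
  n-octane: x = 0.2371, y = 0.2729
  n-decane: x = 0.4571, y = 0.1321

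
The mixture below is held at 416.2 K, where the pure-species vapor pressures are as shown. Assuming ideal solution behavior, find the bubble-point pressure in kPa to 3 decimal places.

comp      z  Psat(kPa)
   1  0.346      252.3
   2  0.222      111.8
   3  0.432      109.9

Pbub = 159.592 kPa

At the bubble point ψ → 0, so ΣzᵢKᵢ = 1 with Kᵢ = Pᵢˢᵃᵗ/P ⇒ P = ΣzᵢPᵢˢᵃᵗ.
P = 0.346·252.3 + 0.222·111.8 + 0.432·109.9 = 159.592 kPa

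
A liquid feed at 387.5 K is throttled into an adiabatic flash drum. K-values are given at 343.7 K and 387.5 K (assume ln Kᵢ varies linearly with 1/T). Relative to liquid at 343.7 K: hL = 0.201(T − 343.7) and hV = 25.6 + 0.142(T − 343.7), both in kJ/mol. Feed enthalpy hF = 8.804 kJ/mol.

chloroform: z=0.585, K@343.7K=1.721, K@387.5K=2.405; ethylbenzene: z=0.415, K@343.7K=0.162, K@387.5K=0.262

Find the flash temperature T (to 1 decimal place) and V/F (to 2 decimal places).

Adiabatic flash: solve Rachford–Rice at each trial T, then check hF = ψ·hV(T) + (1−ψ)·hL(T).
  T = 343.7 K: K = (1.721, 0.162), RR gives ψ = 0.123, H_out = 3.136 kJ/mol
  T = 387.5 K: K = (2.405, 0.262), RR gives ψ = 0.497, H_out = 20.250 kJ/mol
  T = 365.6 K: K = (2.055, 0.209), RR gives ψ = 0.346, H_out = 12.817 kJ/mol
  T = 354.6 K: K = (1.885, 0.185), RR gives ψ = 0.249, H_out = 8.393 kJ/mol
  T = 360.1 K: K = (1.969, 0.197), RR gives ψ = 0.300, H_out = 10.688 kJ/mol
  T = 357.4 K: K = (1.928, 0.191), RR gives ψ = 0.276, H_out = 9.585 kJ/mol
  T = 356.0 K: K = (1.906, 0.188), RR gives ψ = 0.262, H_out = 8.996 kJ/mol
Linear interpolation between T = 354.6 (H_out = 8.393) and T = 356.0 (H_out = 8.996) on hF = 8.804 gives T ≈ 355.6 K, at which ψ = 0.26.

T = 355.6 K, V/F = 0.26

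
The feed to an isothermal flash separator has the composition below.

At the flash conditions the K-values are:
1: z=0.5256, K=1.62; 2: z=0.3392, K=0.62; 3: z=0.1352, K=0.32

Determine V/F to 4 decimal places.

Material balance + equilibrium reduce to Σ zᵢ(Kᵢ−1)/(1+V/F(Kᵢ−1)) = 0.
g(0) = ΣzᵢKᵢ − 1 = 0.1050 and g(1) = 1 − Σzᵢ/Kᵢ = -0.2940, so a root lies in (0, 1).
Newton iteration, V/F⁰ = 0.65:
  V/F = 0.6500: g = -0.10367, g' = -0.3898 → V/F = 0.3841
  V/F = 0.3841: g = -0.01215, g' = -0.3135 → V/F = 0.3453
  V/F = 0.3453: g = -0.00010, g' = -0.3087 → V/F = 0.3450
Converged at V/F = 0.3450.

V/F = 0.3450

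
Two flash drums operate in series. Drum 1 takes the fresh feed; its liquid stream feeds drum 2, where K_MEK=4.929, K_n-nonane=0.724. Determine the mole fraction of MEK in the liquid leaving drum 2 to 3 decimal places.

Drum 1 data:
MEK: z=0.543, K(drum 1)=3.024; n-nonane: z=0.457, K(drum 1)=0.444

x_MEK (drum 2) = 0.066

Drum 1:
Material balance + equilibrium reduce to Σ zᵢ(Kᵢ−1)/(1+ψ₁(Kᵢ−1)) = 0.
Feasibility: ΣzᵢKᵢ = 1.845, Σzᵢ/Kᵢ = 1.209 — both > 1, two phases present.
Newton iteration, ψ₁⁰ = 0.63:
  ψ₁ = 0.630: g = 0.0920, g' = -0.764 → ψ₁ = 0.750
  ψ₁ = 0.750: g = 0.0004, g' = -0.767 → ψ₁ = 0.751
Converged at ψ₁ = 0.751.
Drum-1 compositions:
  MEK: x = 0.216, y = 0.652
  n-nonane: x = 0.784, y = 0.348
Drum-2 feed = drum-1 liquid: z₂ = (0.2155, 0.7845).
Drum 2:
Rachford–Rice: g(ψ₂) = Σ zᵢ(Kᵢ−1)/(1+ψ₂(Kᵢ−1)) = 0.
Check two-phase: ΣzᵢKᵢ = 1.630 > 1 and Σzᵢ/Kᵢ = 1.127 > 1, so g(0) = 0.630 > 0 and g(1) = -0.127 < 0.
Binary case is linear: z₁(K₁−1)(1+ψ₂(K₂−1)) + z₂(K₂−1)(1+ψ₂(K₁−1)) = 0
⇒ ψ₂ = [z₁(K₁−1)+z₂(K₂−1)] / [−(K₁−1)(K₂−1)] = 0.6302/1.0844 = 0.581
  MEK: x = 0.066, y = 0.324
  n-nonane: x = 0.934, y = 0.676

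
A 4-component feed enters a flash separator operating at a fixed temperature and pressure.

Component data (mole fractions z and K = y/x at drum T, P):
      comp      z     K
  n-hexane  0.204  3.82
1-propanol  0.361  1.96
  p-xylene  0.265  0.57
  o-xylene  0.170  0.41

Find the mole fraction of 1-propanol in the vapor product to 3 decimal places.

y_1-propanol = 0.397

Material balance + equilibrium reduce to Σ zᵢ(Kᵢ−1)/(1+V/F(Kᵢ−1)) = 0.
Feasibility: ΣzᵢKᵢ = 1.708, Σzᵢ/Kᵢ = 1.117 — both > 1, two phases present.
Iterate (Newton) starting at V/F = 0.39:
  V/F = 0.390: g = 0.2589, g' = -0.715 → V/F = 0.752
  V/F = 0.752: g = 0.0367, g' = -0.577 → V/F = 0.816
  V/F = 0.816: g = -0.0003, g' = -0.590 → V/F = 0.815
Converged at V/F = 0.815.
Compositions from xᵢ = zᵢ/(1+V/F(Kᵢ−1)), yᵢ = Kᵢxᵢ:
  n-hexane: x = 0.062, y = 0.236
  1-propanol: x = 0.202, y = 0.397
  p-xylene: x = 0.408, y = 0.233
  o-xylene: x = 0.328, y = 0.134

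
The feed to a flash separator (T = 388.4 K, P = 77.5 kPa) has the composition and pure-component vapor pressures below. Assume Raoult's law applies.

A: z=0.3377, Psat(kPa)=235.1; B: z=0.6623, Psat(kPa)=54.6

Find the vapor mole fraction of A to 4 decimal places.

Raoult's law: Kᵢ = Pᵢˢᵃᵗ/P = Pᵢˢᵃᵗ/77.5.
  K_A = 235.1/77.5 = 3.033548, K_B = 54.6/77.5 = 0.704516
Let ψ = V/F and solve Σ zᵢ(Kᵢ−1)/(1+ψ(Kᵢ−1)) = 0.
Feasibility: ΣzᵢKᵢ = 1.4910, Σzᵢ/Kᵢ = 1.0514 — both > 1, two phases present.
Binary case is linear: z₁(K₁−1)(1+ψ(K₂−1)) + z₂(K₂−1)(1+ψ(K₁−1)) = 0
⇒ ψ = [z₁(K₁−1)+z₂(K₂−1)] / [−(K₁−1)(K₂−1)] = 0.49103/0.60088 = 0.8172
Compositions from xᵢ = zᵢ/(1+ψ(Kᵢ−1)), yᵢ = Kᵢxᵢ:
  A: x = 0.1269, y = 0.3849
  B: x = 0.8731, y = 0.6151

y_A = 0.3849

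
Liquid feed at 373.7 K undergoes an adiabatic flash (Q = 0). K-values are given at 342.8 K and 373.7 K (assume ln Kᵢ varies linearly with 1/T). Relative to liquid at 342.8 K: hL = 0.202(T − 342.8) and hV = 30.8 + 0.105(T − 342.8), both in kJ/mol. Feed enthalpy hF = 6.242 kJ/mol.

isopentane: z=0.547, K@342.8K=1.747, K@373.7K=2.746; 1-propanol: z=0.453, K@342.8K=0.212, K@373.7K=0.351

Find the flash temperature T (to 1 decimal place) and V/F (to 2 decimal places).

Adiabatic flash: solve Rachford–Rice at each trial T, then check hF = ψ·hV(T) + (1−ψ)·hL(T).
  T = 342.8 K: K = (1.747, 0.212), RR gives ψ = 0.088, H_out = 2.702 kJ/mol
  T = 373.7 K: K = (2.746, 0.351), RR gives ψ = 0.583, H_out = 22.461 kJ/mol
  T = 358.2 K: K = (2.210, 0.276), RR gives ψ = 0.381, H_out = 14.268 kJ/mol
  T = 350.5 K: K = (1.970, 0.242), RR gives ψ = 0.255, H_out = 9.219 kJ/mol
  T = 346.6 K: K = (1.855, 0.227), RR gives ψ = 0.177, H_out = 6.168 kJ/mol
  T = 348.6 K: K = (1.913, 0.235), RR gives ψ = 0.219, H_out = 7.786 kJ/mol
Linear interpolation between T = 346.6 (H_out = 6.168) and T = 348.6 (H_out = 7.786) on hF = 6.242 gives T ≈ 346.7 K, at which ψ = 0.18.

T = 346.7 K, V/F = 0.18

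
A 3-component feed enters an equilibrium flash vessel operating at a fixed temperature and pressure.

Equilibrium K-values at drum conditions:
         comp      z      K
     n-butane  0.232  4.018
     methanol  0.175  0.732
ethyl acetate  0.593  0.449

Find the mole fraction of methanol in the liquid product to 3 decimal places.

Newton iteration, V/F⁰ = 0.66:
  V/F = 0.660: g = -0.3364, g' = -0.699 → V/F = 0.179
  V/F = 0.179: g = 0.0430, g' = -1.127 → V/F = 0.217
  V/F = 0.217: g = 0.0022, g' = -1.018 → V/F = 0.219
Converged at V/F = 0.219.
Compositions from xᵢ = zᵢ/(1+V/F(Kᵢ−1)), yᵢ = Kᵢxᵢ:
  n-butane: x = 0.140, y = 0.561
  methanol: x = 0.186, y = 0.136
  ethyl acetate: x = 0.674, y = 0.303

x_methanol = 0.186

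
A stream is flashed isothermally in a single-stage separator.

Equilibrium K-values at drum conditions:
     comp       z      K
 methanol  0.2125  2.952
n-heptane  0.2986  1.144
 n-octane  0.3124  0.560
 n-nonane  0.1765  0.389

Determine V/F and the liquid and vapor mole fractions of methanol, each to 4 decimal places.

V/F = 0.3248, x_methanol = 0.1300, y_methanol = 0.3839

Rachford–Rice: g(V/F) = Σ zᵢ(Kᵢ−1)/(1+V/F(Kᵢ−1)) = 0.
g(0) = ΣzᵢKᵢ − 1 = 0.2125 and g(1) = 1 − Σzᵢ/Kᵢ = -0.3446, so a root lies in (0, 1).
Newton–Raphson from V/F = 0.62:
  V/F = 0.6200: g = -0.13548, g' = -0.4561 → V/F = 0.3230
  V/F = 0.3230: g = 0.00093, g' = -0.4947 → V/F = 0.3248
Converged at V/F = 0.3248.
Compositions from xᵢ = zᵢ/(1+V/F(Kᵢ−1)), yᵢ = Kᵢxᵢ:
  methanol: x = 0.1300, y = 0.3839
  n-heptane: x = 0.2853, y = 0.3263
  n-octane: x = 0.3645, y = 0.2041
  n-nonane: x = 0.2202, y = 0.0857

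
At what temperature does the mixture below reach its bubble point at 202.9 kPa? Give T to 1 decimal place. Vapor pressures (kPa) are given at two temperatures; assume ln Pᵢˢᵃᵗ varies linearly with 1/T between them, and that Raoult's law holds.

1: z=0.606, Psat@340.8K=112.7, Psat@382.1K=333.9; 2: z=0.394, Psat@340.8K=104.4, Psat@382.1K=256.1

Bubble-point temperature: ΣzᵢPᵢˢᵃᵗ(T) = P. Interpolate ln Pᵢˢᵃᵗ = aᵢ + bᵢ/T.
  T = 340.8 K: ΣzᵢPᵢˢᵃᵗ = 109.43 kPa
  T = 382.1 K: ΣzᵢPᵢˢᵃᵗ = 303.25 kPa
  T = 361.5 K: ΣzᵢPᵢˢᵃᵗ = 187.59 kPa
  T = 371.8 K: ΣzᵢPᵢˢᵃᵗ = 240.05 kPa
  T = 366.6 K: ΣzᵢPᵢˢᵃᵗ = 212.30 kPa
  T = 364.1 K: ΣzᵢPᵢˢᵃᵗ = 199.89 kPa
Interpolating between 364.1 K and 366.6 K gives T ≈ 364.7 K.

T = 364.7 K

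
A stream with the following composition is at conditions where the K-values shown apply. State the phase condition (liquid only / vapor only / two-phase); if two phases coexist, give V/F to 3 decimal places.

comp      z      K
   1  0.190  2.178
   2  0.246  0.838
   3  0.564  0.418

liquid only

ΣzᵢKᵢ = 0.856; Σzᵢ/Kᵢ = 1.730.
Since ΣzᵢKᵢ < 1 the mixture is below its bubble point — single liquid phase.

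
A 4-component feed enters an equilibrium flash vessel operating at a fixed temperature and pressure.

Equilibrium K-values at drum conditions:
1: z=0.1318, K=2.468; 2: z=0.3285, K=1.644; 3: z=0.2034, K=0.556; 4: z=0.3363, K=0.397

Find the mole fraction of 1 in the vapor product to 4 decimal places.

y_1 = 0.2472

Newton–Raphson from ψ = 0.5:
  ψ = 0.5000: g = -0.13479, g' = -0.4893 → ψ = 0.2245
  ψ = 0.2245: g = -0.00450, g' = -0.4777 → ψ = 0.2151
Converged at ψ = 0.2151.
Compositions from xᵢ = zᵢ/(1+ψ(Kᵢ−1)), yᵢ = Kᵢxᵢ:
  1: x = 0.1002, y = 0.2472
  2: x = 0.2885, y = 0.4743
  3: x = 0.2249, y = 0.1250
  4: x = 0.3864, y = 0.1534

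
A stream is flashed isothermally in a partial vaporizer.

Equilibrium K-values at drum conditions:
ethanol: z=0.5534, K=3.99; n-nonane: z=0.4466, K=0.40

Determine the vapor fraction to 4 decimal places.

Rachford–Rice: g(ψ) = Σ zᵢ(Kᵢ−1)/(1+ψ(Kᵢ−1)) = 0.
g(0) = ΣzᵢKᵢ − 1 = 1.3867 and g(1) = 1 − Σzᵢ/Kᵢ = -0.2552, so a root lies in (0, 1).
Binary case is linear: z₁(K₁−1)(1+ψ(K₂−1)) + z₂(K₂−1)(1+ψ(K₁−1)) = 0
⇒ ψ = [z₁(K₁−1)+z₂(K₂−1)] / [−(K₁−1)(K₂−1)] = 1.38671/1.79400 = 0.7730

ψ = 0.7730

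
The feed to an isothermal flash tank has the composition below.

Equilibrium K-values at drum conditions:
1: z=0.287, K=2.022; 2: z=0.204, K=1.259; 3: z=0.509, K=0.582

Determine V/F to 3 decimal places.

Newton–Raphson from V/F = 0.5:
  V/F = 0.500: g = -0.0281, g' = -0.284 → V/F = 0.401
  V/F = 0.401: g = 0.0003, g' = -0.290 → V/F = 0.402
Converged at V/F = 0.402.

V/F = 0.402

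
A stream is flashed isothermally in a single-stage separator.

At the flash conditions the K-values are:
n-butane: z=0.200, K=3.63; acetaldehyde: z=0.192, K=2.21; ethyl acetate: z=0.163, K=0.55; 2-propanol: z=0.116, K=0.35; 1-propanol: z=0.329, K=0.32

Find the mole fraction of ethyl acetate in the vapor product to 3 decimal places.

y_ethyl acetate = 0.104

Material balance + equilibrium reduce to Σ zᵢ(Kᵢ−1)/(1+ψ(Kᵢ−1)) = 0.
g(0) = ΣzᵢKᵢ − 1 = 0.386 and g(1) = 1 − Σzᵢ/Kᵢ = -0.798, so a root lies in (0, 1).
Iterate (Newton) starting at ψ = 0.5:
  ψ = 0.500: g = -0.1734, g' = -0.879 → ψ = 0.303
  ψ = 0.303: g = 0.0023, g' = -0.941 → ψ = 0.305
Converged at ψ = 0.305.
Compositions from xᵢ = zᵢ/(1+ψ(Kᵢ−1)), yᵢ = Kᵢxᵢ:
  n-butane: x = 0.111, y = 0.403
  acetaldehyde: x = 0.140, y = 0.310
  ethyl acetate: x = 0.189, y = 0.104
  2-propanol: x = 0.145, y = 0.051
  1-propanol: x = 0.415, y = 0.133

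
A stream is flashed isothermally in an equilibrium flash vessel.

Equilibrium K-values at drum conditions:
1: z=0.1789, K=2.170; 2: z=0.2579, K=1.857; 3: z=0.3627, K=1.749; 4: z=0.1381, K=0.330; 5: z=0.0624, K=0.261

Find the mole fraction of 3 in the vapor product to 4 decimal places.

Let ψ = V/F and solve Σ zᵢ(Kᵢ−1)/(1+ψ(Kᵢ−1)) = 0.
Feasibility: ΣzᵢKᵢ = 1.5634, Σzᵢ/Kᵢ = 1.0863 — both > 1, two phases present.
Iterate (Newton) starting at ψ = 0.54:
  ψ = 0.5400: g = 0.25108, g' = -0.5302 → ψ = 1.0000
  ψ = 1.0000: g = -0.08626, g' = -1.2430 → ψ = 0.9306
  ψ = 0.9306: g = -0.01017, g' = -0.9722 → ψ = 0.9201
  ψ = 0.9201: g = -0.00016, g' = -0.9416 → ψ = 0.9200
Converged at ψ = 0.9200.
Compositions from xᵢ = zᵢ/(1+ψ(Kᵢ−1)), yᵢ = Kᵢxᵢ:
  1: x = 0.0862, y = 0.1870
  2: x = 0.1442, y = 0.2678
  3: x = 0.2147, y = 0.3756
  4: x = 0.3600, y = 0.1188
  5: x = 0.1949, y = 0.0509

y_3 = 0.3756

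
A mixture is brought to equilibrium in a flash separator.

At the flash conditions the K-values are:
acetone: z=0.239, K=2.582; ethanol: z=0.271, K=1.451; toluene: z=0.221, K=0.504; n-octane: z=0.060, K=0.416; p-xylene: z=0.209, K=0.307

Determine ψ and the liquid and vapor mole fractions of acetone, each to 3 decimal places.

Material balance + equilibrium reduce to Σ zᵢ(Kᵢ−1)/(1+ψ(Kᵢ−1)) = 0.
Feasibility: ΣzᵢKᵢ = 1.211, Σzᵢ/Kᵢ = 1.543 — both > 1, two phases present.
Iterate (Newton) starting at ψ = 0.53:
  ψ = 0.530: g = -0.1241, g' = -0.607 → ψ = 0.325
  ψ = 0.325: g = -0.0048, g' = -0.578 → ψ = 0.317
Converged at ψ = 0.317.
Compositions from xᵢ = zᵢ/(1+ψ(Kᵢ−1)), yᵢ = Kᵢxᵢ:
  acetone: x = 0.159, y = 0.411
  ethanol: x = 0.237, y = 0.344
  toluene: x = 0.262, y = 0.132
  n-octane: x = 0.074, y = 0.031
  p-xylene: x = 0.268, y = 0.082

ψ = 0.317, x_acetone = 0.159, y_acetone = 0.411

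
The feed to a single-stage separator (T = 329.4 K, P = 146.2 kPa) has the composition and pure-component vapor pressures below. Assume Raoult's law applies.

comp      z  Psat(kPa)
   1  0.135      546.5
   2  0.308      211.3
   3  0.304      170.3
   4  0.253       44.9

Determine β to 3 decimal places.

Raoult's law: Kᵢ = Pᵢˢᵃᵗ/P = Pᵢˢᵃᵗ/146.2.
  K_1 = 546.5/146.2 = 3.73803, K_2 = 211.3/146.2 = 1.44528, K_3 = 170.3/146.2 = 1.16484, K_4 = 44.9/146.2 = 0.30711
Let β = V/F and solve Σ zᵢ(Kᵢ−1)/(1+β(Kᵢ−1)) = 0.
Check two-phase: ΣzᵢKᵢ = 1.382 > 1 and Σzᵢ/Kᵢ = 1.334 > 1, so g(0) = 0.382 > 0 and g(1) = -0.334 < 0.
Iterate (Newton) starting at β = 0.58:
  β = 0.580: g = 0.0045, g' = -0.536 → β = 0.588
Converged at β = 0.588.

β = 0.588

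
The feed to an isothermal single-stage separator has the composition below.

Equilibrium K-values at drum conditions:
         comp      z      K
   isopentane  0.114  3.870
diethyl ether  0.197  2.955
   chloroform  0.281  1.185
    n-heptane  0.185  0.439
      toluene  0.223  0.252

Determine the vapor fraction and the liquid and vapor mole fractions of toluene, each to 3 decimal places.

Let ψ = V/F and solve Σ zᵢ(Kᵢ−1)/(1+ψ(Kᵢ−1)) = 0.
Feasibility: ΣzᵢKᵢ = 1.494, Σzᵢ/Kᵢ = 1.640 — both > 1, two phases present.
Newton iteration, ψ⁰ = 0.65:
  ψ = 0.650: g = -0.1578, g' = -0.885 → ψ = 0.472
  ψ = 0.472: g = -0.0117, g' = -0.787 → ψ = 0.457
Converged at ψ = 0.457.
Compositions from xᵢ = zᵢ/(1+ψ(Kᵢ−1)), yᵢ = Kᵢxᵢ:
  isopentane: x = 0.049, y = 0.191
  diethyl ether: x = 0.104, y = 0.308
  chloroform: x = 0.259, y = 0.307
  n-heptane: x = 0.249, y = 0.109
  toluene: x = 0.339, y = 0.085

ψ = 0.457, x_toluene = 0.339, y_toluene = 0.085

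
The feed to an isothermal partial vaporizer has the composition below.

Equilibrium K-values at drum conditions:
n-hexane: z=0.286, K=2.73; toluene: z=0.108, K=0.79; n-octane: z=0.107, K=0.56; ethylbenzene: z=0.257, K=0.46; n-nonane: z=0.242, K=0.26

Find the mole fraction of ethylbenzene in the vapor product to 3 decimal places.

y_ethylbenzene = 0.126

Let ψ = V/F and solve Σ zᵢ(Kᵢ−1)/(1+ψ(Kᵢ−1)) = 0.
g(0) = ΣzᵢKᵢ − 1 = 0.107 and g(1) = 1 − Σzᵢ/Kᵢ = -0.922, so a root lies in (0, 1).
Newton–Raphson from ψ = 0.68:
  ψ = 0.680: g = -0.4461, g' = -0.953 → ψ = 0.212
  ψ = 0.212: g = -0.0829, g' = -0.771 → ψ = 0.105
  ψ = 0.105: g = 0.0053, g' = -0.881 → ψ = 0.111
Converged at ψ = 0.111.
Compositions from xᵢ = zᵢ/(1+ψ(Kᵢ−1)), yᵢ = Kᵢxᵢ:
  n-hexane: x = 0.240, y = 0.655
  toluene: x = 0.111, y = 0.087
  n-octane: x = 0.112, y = 0.063
  ethylbenzene: x = 0.273, y = 0.126
  n-nonane: x = 0.264, y = 0.069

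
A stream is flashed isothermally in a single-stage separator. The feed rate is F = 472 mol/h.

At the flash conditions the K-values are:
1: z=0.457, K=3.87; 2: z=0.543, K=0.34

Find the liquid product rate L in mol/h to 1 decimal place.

L = 234.5 mol/h

Newton iteration, β⁰ = 0.57:
  β = 0.570: g = -0.0769, g' = -1.150 → β = 0.503
Converged at β = 0.503.
Then V = β·F = 0.5032·472 = 237.5 mol/h and L = F − V = 234.5 mol/h.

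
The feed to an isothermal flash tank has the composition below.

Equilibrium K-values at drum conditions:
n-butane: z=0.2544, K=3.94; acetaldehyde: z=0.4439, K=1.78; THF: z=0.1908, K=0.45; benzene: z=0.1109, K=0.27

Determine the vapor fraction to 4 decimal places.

Iterate (Newton) starting at ψ = 0.5:
  ψ = 0.5000: g = 0.27967, g' = -0.7566 → ψ = 0.8696
  ψ = 0.8696: g = -0.00627, g' = -0.9250 → ψ = 0.8629
  ψ = 0.8629: g = -0.00004, g' = -0.9128 → ψ = 0.8628
Converged at ψ = 0.8628.

ψ = 0.8628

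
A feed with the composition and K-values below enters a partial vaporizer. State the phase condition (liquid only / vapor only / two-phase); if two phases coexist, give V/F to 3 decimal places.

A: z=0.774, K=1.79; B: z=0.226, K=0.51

ΣzᵢKᵢ = 1.501; Σzᵢ/Kᵢ = 0.876.
Since Σzᵢ/Kᵢ < 1 the mixture is above its dew point — single vapor phase.

vapor only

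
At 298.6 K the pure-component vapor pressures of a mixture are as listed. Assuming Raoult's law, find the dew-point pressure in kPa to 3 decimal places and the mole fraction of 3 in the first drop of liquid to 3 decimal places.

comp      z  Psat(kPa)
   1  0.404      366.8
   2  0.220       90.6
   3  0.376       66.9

Pdew = 109.290 kPa, x_3 = 0.614

At the dew point ψ → 1, so Σzᵢ/Kᵢ = 1 with Kᵢ = Pᵢˢᵃᵗ/P ⇒ 1/P = Σzᵢ/Pᵢˢᵃᵗ.
1/P = 0.404/366.8 + 0.220/90.6 + 0.376/66.9 = 0.009150 ⇒ P = 109.290 kPa
xᵢ = zᵢP/Pᵢˢᵃᵗ ⇒ x_3 = 0.376·109.290/66.9 = 0.614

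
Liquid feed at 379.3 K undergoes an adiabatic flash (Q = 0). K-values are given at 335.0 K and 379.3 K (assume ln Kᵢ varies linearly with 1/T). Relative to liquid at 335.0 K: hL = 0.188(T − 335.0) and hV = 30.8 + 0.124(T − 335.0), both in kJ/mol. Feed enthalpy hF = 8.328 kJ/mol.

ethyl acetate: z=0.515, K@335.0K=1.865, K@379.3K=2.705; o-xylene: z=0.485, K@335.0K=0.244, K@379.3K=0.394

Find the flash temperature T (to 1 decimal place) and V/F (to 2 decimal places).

T = 343.1 K, V/F = 0.22

Adiabatic flash: solve Rachford–Rice at each trial T, then check hF = ψ·hV(T) + (1−ψ)·hL(T).
  T = 335.0 K: K = (1.865, 0.244), RR gives ψ = 0.121, H_out = 3.712 kJ/mol
  T = 379.3 K: K = (2.705, 0.394), RR gives ψ = 0.565, H_out = 24.139 kJ/mol
  T = 357.1 K: K = (2.271, 0.315), RR gives ψ = 0.370, H_out = 15.021 kJ/mol
  T = 346.1 K: K = (2.065, 0.278), RR gives ψ = 0.258, H_out = 9.863 kJ/mol
  T = 340.6 K: K = (1.965, 0.261), RR gives ψ = 0.194, H_out = 6.972 kJ/mol
  T = 343.4 K: K = (2.016, 0.270), RR gives ψ = 0.228, H_out = 8.476 kJ/mol
  T = 342.0 K: K = (1.991, 0.265), RR gives ψ = 0.211, H_out = 7.733 kJ/mol
Linear interpolation between T = 342.0 (H_out = 7.733) and T = 343.4 (H_out = 8.476) on hF = 8.328 gives T ≈ 343.1 K, at which ψ = 0.22.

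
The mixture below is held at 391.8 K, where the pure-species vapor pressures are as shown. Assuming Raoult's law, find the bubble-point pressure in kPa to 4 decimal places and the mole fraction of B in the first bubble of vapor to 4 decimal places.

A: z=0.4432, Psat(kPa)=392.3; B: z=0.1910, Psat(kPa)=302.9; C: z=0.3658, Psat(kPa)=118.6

Pbub = 275.1051 kPa, y_B = 0.2103

At the bubble point ψ → 0, so ΣzᵢKᵢ = 1 with Kᵢ = Pᵢˢᵃᵗ/P ⇒ P = ΣzᵢPᵢˢᵃᵗ.
P = 0.4432·392.3 + 0.1910·302.9 + 0.3658·118.6 = 275.1051 kPa
yᵢ = zᵢPᵢˢᵃᵗ/P ⇒ y_B = 0.1910·302.9/275.1051 = 0.2103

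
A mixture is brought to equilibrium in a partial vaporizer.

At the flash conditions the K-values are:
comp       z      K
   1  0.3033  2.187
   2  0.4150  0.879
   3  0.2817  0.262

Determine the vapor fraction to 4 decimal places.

ψ = 0.1911

Iterate (Newton) starting at ψ = 0.5:
  ψ = 0.5000: g = -0.15699, g' = -0.5605 → ψ = 0.2199
  ψ = 0.2199: g = -0.01427, g' = -0.4938 → ψ = 0.1910
  ψ = 0.1910: g = 0.00006, g' = -0.4982 → ψ = 0.1911
Converged at ψ = 0.1911.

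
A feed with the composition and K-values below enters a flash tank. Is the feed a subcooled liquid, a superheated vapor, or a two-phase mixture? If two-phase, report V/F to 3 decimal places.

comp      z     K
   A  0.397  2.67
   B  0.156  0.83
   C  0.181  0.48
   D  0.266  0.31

ΣzᵢKᵢ = 1.359; Σzᵢ/Kᵢ = 1.572.
Both exceed 1, so a two-phase solution exists.
Material balance + equilibrium reduce to Σ zᵢ(Kᵢ−1)/(1+ψ(Kᵢ−1)) = 0.
Newton–Raphson from ψ = 0.52:
  ψ = 0.520: g = -0.0895, g' = -0.723 → ψ = 0.396
  ψ = 0.396: g = -0.0005, g' = -0.724 → ψ = 0.395
Converged at ψ = 0.395.

two-phase, V/F = 0.395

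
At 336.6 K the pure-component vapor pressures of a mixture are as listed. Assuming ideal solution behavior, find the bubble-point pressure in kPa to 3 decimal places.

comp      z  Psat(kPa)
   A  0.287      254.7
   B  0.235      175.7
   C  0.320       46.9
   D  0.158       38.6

At the bubble point ψ → 0, so ΣzᵢKᵢ = 1 with Kᵢ = Pᵢˢᵃᵗ/P ⇒ P = ΣzᵢPᵢˢᵃᵗ.
P = 0.287·254.7 + 0.235·175.7 + 0.320·46.9 + 0.158·38.6 = 135.495 kPa

Pbub = 135.495 kPa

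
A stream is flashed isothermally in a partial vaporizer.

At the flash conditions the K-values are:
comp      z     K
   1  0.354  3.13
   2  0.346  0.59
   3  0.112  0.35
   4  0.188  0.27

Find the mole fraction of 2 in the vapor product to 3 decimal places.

y_2 = 0.237

Let ψ = V/F and solve Σ zᵢ(Kᵢ−1)/(1+ψ(Kᵢ−1)) = 0.
Feasibility: ΣzᵢKᵢ = 1.402, Σzᵢ/Kᵢ = 1.716 — both > 1, two phases present.
Newton iteration, ψ⁰ = 0.39:
  ψ = 0.390: g = -0.0464, g' = -0.842 → ψ = 0.335
  ψ = 0.335: g = 0.0009, g' = -0.878 → ψ = 0.336
Converged at ψ = 0.336.
Compositions from xᵢ = zᵢ/(1+ψ(Kᵢ−1)), yᵢ = Kᵢxᵢ:
  1: x = 0.206, y = 0.646
  2: x = 0.401, y = 0.237
  3: x = 0.143, y = 0.050
  4: x = 0.249, y = 0.067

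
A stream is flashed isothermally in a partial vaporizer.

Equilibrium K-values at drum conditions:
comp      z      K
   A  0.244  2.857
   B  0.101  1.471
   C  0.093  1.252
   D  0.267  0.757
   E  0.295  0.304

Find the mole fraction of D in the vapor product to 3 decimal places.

Newton–Raphson from V/F = 0.5:
  V/F = 0.500: g = -0.0945, g' = -0.602 → V/F = 0.343
  V/F = 0.343: g = -0.0012, g' = -0.601 → V/F = 0.341
Converged at V/F = 0.341.
Compositions from xᵢ = zᵢ/(1+V/F(Kᵢ−1)), yᵢ = Kᵢxᵢ:
  A: x = 0.149, y = 0.427
  B: x = 0.087, y = 0.128
  C: x = 0.086, y = 0.107
  D: x = 0.291, y = 0.220
  E: x = 0.387, y = 0.118

y_D = 0.220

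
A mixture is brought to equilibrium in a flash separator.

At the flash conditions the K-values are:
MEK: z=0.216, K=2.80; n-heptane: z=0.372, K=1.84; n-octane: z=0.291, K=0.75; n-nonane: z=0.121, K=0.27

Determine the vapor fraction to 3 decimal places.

ψ = 0.866

Iterate (Newton) starting at ψ = 0.42:
  ψ = 0.420: g = 0.2437, g' = -0.527 → ψ = 0.882
  ψ = 0.882: g = -0.0118, g' = -0.730 → ψ = 0.866
Converged at ψ = 0.866.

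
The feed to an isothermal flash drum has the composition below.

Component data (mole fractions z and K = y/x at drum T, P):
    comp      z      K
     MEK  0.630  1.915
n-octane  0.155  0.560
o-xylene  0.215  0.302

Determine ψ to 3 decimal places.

Material balance + equilibrium reduce to Σ zᵢ(Kᵢ−1)/(1+ψ(Kᵢ−1)) = 0.
Check two-phase: ΣzᵢKᵢ = 1.358 > 1 and Σzᵢ/Kᵢ = 1.318 > 1, so g(0) = 0.358 > 0 and g(1) = -0.318 < 0.
Newton iteration, ψ⁰ = 0.52:
  ψ = 0.520: g = 0.0666, g' = -0.551 → ψ = 0.641
  ψ = 0.641: g = -0.0032, g' = -0.611 → ψ = 0.636
Converged at ψ = 0.636.

ψ = 0.636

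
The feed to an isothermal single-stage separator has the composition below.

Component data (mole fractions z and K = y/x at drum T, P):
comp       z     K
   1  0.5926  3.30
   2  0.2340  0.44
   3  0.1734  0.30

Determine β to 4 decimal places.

Rachford–Rice: g(β) = Σ zᵢ(Kᵢ−1)/(1+β(Kᵢ−1)) = 0.
Check two-phase: ΣzᵢKᵢ = 2.1106 > 1 and Σzᵢ/Kᵢ = 1.2894 > 1, so g(0) = 1.1106 > 0 and g(1) = -0.2894 < 0.
Newton iteration, β⁰ = 0.5:
  β = 0.5000: g = 0.26521, g' = -1.0208 → β = 0.7598
  β = 0.7598: g = 0.00871, g' = -1.0253 → β = 0.7683
Converged at β = 0.7683.

β = 0.7683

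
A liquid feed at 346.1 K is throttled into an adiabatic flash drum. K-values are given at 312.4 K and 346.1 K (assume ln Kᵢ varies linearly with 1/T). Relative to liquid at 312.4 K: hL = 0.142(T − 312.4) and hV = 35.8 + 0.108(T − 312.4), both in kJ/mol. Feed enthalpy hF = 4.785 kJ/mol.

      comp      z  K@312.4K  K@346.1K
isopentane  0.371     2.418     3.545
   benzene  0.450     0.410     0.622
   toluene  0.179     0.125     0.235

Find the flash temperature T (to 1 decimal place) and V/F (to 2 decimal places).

Adiabatic flash: solve Rachford–Rice at each trial T, then check hF = ψ·hV(T) + (1−ψ)·hL(T).
  T = 312.4 K: K = (2.418, 0.410, 0.125), RR gives ψ = 0.108, H_out = 3.853 kJ/mol
  T = 346.1 K: K = (3.545, 0.622, 0.235), RR gives ψ = 0.481, H_out = 21.453 kJ/mol
  T = 329.2 K: K = (2.955, 0.510, 0.174), RR gives ψ = 0.302, H_out = 13.036 kJ/mol
  T = 320.8 K: K = (2.680, 0.459, 0.148), RR gives ψ = 0.210, H_out = 8.657 kJ/mol
  T = 316.6 K: K = (2.547, 0.434, 0.136), RR gives ψ = 0.161, H_out = 6.327 kJ/mol
  T = 314.5 K: K = (2.482, 0.422, 0.131), RR gives ψ = 0.135, H_out = 5.111 kJ/mol
  T = 313.4 K: K = (2.449, 0.416, 0.128), RR gives ψ = 0.121, H_out = 4.458 kJ/mol
  T = 313.9 K: K = (2.464, 0.418, 0.129), RR gives ψ = 0.127, H_out = 4.756 kJ/mol
Linear interpolation between T = 313.9 (H_out = 4.756) and T = 314.5 (H_out = 5.111) on hF = 4.785 gives T ≈ 313.9 K, at which ψ = 0.13.

T = 313.9 K, V/F = 0.13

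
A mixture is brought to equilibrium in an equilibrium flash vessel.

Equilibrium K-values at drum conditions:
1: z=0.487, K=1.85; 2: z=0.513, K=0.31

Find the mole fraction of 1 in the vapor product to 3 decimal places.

y_1 = 0.829

Binary case is linear: z₁(K₁−1)(1+ψ(K₂−1)) + z₂(K₂−1)(1+ψ(K₁−1)) = 0
⇒ ψ = [z₁(K₁−1)+z₂(K₂−1)] / [−(K₁−1)(K₂−1)] = 0.0600/0.5865 = 0.102
Compositions from xᵢ = zᵢ/(1+ψ(Kᵢ−1)), yᵢ = Kᵢxᵢ:
  1: x = 0.448, y = 0.829
  2: x = 0.552, y = 0.171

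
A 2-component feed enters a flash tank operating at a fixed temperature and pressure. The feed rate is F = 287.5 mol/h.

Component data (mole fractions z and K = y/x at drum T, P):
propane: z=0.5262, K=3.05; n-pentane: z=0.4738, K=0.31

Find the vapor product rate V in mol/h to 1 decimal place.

Binary case is linear: z₁(K₁−1)(1+ψ(K₂−1)) + z₂(K₂−1)(1+ψ(K₁−1)) = 0
⇒ ψ = [z₁(K₁−1)+z₂(K₂−1)] / [−(K₁−1)(K₂−1)] = 0.75179/1.41450 = 0.5315
Then V = ψ·F = 0.5315·287.5 = 152.8 mol/h and L = F − V = 134.7 mol/h.

V = 152.8 mol/h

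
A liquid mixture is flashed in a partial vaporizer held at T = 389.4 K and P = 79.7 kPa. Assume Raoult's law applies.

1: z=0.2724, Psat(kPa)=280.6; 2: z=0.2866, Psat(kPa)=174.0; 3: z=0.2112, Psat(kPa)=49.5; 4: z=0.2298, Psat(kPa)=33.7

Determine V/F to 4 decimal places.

Raoult's law: Kᵢ = Pᵢˢᵃᵗ/P = Pᵢˢᵃᵗ/79.7.
  K_1 = 280.6/79.7 = 3.520703, K_2 = 174.0/79.7 = 2.183187, K_3 = 49.5/79.7 = 0.621079, K_4 = 33.7/79.7 = 0.422836
Iterate (Newton) starting at V/F = 0.5:
  V/F = 0.5000: g = 0.23167, g' = -0.6946 → V/F = 0.8335
  V/F = 0.8335: g = 0.01957, g' = -0.6308 → V/F = 0.8646
  V/F = 0.8646: g = -0.00016, g' = -0.6413 → V/F = 0.8643
Converged at V/F = 0.8643.

V/F = 0.8643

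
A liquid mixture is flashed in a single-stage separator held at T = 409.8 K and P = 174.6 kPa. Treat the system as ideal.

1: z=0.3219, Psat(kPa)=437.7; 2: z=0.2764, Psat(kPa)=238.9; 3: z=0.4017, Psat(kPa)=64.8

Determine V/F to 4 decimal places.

Raoult's law: Kᵢ = Pᵢˢᵃᵗ/P = Pᵢˢᵃᵗ/174.6.
  K_1 = 437.7/174.6 = 2.506873, K_2 = 238.9/174.6 = 1.368270, K_3 = 64.8/174.6 = 0.371134
Newton iteration, V/F⁰ = 0.5:
  V/F = 0.5000: g = -0.00588, g' = -0.6025 → V/F = 0.4902
Converged at V/F = 0.4902.

V/F = 0.4902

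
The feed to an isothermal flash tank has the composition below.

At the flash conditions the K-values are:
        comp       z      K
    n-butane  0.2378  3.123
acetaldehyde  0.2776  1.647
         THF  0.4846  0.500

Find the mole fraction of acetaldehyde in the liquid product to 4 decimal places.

Rachford–Rice: g(β) = Σ zᵢ(Kᵢ−1)/(1+β(Kᵢ−1)) = 0.
g(0) = ΣzᵢKᵢ − 1 = 0.4422 and g(1) = 1 − Σzᵢ/Kᵢ = -0.2139, so a root lies in (0, 1).
Newton iteration, β⁰ = 0.61:
  β = 0.6100: g = 0.00012, g' = -0.5140 → β = 0.6102
Converged at β = 0.6102.
Compositions from xᵢ = zᵢ/(1+β(Kᵢ−1)), yᵢ = Kᵢxᵢ:
  n-butane: x = 0.1036, y = 0.3235
  acetaldehyde: x = 0.1990, y = 0.3278
  THF: x = 0.6974, y = 0.3487

x_acetaldehyde = 0.1990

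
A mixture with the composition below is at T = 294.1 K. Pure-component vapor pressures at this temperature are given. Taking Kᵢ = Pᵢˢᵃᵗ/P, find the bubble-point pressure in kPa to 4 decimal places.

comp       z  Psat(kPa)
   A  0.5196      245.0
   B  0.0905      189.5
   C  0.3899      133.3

At the bubble point ψ → 0, so ΣzᵢKᵢ = 1 with Kᵢ = Pᵢˢᵃᵗ/P ⇒ P = ΣzᵢPᵢˢᵃᵗ.
P = 0.5196·245.0 + 0.0905·189.5 + 0.3899·133.3 = 196.4254 kPa

Pbub = 196.4254 kPa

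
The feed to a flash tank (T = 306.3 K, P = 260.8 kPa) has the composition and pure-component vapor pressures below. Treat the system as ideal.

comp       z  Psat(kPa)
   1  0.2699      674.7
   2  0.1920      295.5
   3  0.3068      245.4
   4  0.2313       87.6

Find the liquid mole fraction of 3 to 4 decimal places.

x_3 = 0.3167

Raoult's law: Kᵢ = Pᵢˢᵃᵗ/P = Pᵢˢᵃᵗ/260.8.
  K_1 = 674.7/260.8 = 2.587040, K_2 = 295.5/260.8 = 1.133052, K_3 = 245.4/260.8 = 0.940951, K_4 = 87.6/260.8 = 0.335890
Material balance + equilibrium reduce to Σ zᵢ(Kᵢ−1)/(1+β(Kᵢ−1)) = 0.
Feasibility: ΣzᵢKᵢ = 1.2822, Σzᵢ/Kᵢ = 1.2885 — both > 1, two phases present.
Newton iteration, β⁰ = 0.46:
  β = 0.4600: g = 0.03187, g' = -0.4428 → β = 0.5320
  β = 0.5320: g = -0.00011, g' = -0.4479 → β = 0.5317
Converged at β = 0.5317.
Compositions from xᵢ = zᵢ/(1+β(Kᵢ−1)), yᵢ = Kᵢxᵢ:
  1: x = 0.1464, y = 0.3787
  2: x = 0.1793, y = 0.2032
  3: x = 0.3167, y = 0.2980
  4: x = 0.3576, y = 0.1201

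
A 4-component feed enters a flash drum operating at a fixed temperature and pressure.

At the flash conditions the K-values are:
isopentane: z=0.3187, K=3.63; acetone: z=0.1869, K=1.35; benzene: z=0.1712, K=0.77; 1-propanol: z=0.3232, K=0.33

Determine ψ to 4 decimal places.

Rachford–Rice: g(ψ) = Σ zᵢ(Kᵢ−1)/(1+ψ(Kᵢ−1)) = 0.
Feasibility: ΣzᵢKᵢ = 1.6477, Σzᵢ/Kᵢ = 1.4280 — both > 1, two phases present.
Newton–Raphson from ψ = 0.5:
  ψ = 0.5000: g = 0.04761, g' = -0.7676 → ψ = 0.5620
  ψ = 0.5620: g = 0.00033, g' = -0.7602 → ψ = 0.5625
Converged at ψ = 0.5625.

ψ = 0.5625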